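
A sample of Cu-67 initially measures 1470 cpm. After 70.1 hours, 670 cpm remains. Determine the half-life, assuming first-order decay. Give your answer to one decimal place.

61.8 hours

A/A₀ = 670/1470 ≈ 0.45578.
n = log₂(2.194) ≈ 1.1336 half-lives elapsed in 70.1 hours.
t½ = 70.1/1.1336 ≈ 61.839 hours.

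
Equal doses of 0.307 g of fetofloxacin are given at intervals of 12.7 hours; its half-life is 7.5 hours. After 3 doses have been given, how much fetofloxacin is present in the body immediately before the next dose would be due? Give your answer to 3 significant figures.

0.133 g

The 3 doses were given 38.1, 25.4, 12.7 hours ago.
Total = 0.307·(1/2)^(38.1/7.5) + 0.307·(1/2)^(25.4/7.5) + 0.307·(1/2)^(12.7/7.5)
      = 0.0090762 + 0.029353 + 0.094928 ≈ 0.13336 g.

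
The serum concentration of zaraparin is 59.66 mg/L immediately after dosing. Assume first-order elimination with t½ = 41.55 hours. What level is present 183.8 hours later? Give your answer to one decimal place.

Number of half-lives: n = 183.8/41.55 ≈ 4.4236.
Remaining = 59.66 × (1/2)^4.4236 = 59.66 × 0.046598 ≈ 2.78 mg/L.

2.8 mg/L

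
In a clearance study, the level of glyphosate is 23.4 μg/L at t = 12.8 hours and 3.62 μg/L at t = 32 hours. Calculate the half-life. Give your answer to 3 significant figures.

7.13 hours

Over Δt = 32 − 12.8 = 19.2 hours, the level fell by a factor of 23.4/3.62 ≈ 6.4641.
n = log₂(6.4641) ≈ 2.6924 half-lives, so t½ = 19.2/2.6924 ≈ 7.1311 hours.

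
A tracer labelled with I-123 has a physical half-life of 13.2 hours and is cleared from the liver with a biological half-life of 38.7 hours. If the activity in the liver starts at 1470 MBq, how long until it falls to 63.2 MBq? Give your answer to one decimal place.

44.7 hours

1/t_eff = 1/t_phys + 1/t_biol = 1/13.2 + 1/38.7 = 0.1016 per hour.
t_eff = 13.2 × 38.7 / (13.2 + 38.7) ≈ 9.8428 hours.
n = log₂(1470/63.2) ≈ 4.5397; t = 4.5397 × 9.8428 ≈ 44.684 hours.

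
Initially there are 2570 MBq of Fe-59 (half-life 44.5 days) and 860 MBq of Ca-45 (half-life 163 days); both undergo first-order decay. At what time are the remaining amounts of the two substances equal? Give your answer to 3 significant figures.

96.7 days

Set 2570·(1/2)^(t/44.5) = 860·(1/2)^(t/163).
Taking log₂: log₂(2570/860) = t·(1/44.5 − 1/163).
log₂(2.9884) = 1.5794; 1/44.5 − 1/163 = 0.016337.
t = 1.5794 / 0.016337 ≈ 96.674 days.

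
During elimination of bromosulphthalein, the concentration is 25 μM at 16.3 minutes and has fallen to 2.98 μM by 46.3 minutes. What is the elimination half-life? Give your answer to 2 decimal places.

Over Δt = 46.3 − 16.3 = 30 minutes, the level fell by a factor of 25/2.98 ≈ 8.3893.
n = log₂(8.3893) ≈ 3.0685 half-lives, so t½ = 30/3.0685 ≈ 9.7766 minutes.

9.78 minutes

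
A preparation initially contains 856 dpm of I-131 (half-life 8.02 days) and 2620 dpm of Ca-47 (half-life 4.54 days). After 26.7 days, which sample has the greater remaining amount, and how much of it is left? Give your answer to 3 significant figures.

I-131, 85.2 dpm

I-131: 856 × (1/2)^3.3292 ≈ 85.171 dpm.
Ca-47: 2620 × (1/2)^5.8811 ≈ 44.456 dpm.
I-131 has more remaining, at ≈ 85.171 dpm.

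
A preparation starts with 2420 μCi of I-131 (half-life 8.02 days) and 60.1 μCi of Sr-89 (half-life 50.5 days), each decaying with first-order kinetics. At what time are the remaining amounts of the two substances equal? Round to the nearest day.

Set 2420·(1/2)^(t/8.02) = 60.1·(1/2)^(t/50.5).
Taking log₂: log₂(2420/60.1) = t·(1/8.02 − 1/50.5).
log₂(40.266) = 5.3315; 1/8.02 − 1/50.5 = 0.10489.
t = 5.3315 / 0.10489 ≈ 50.831 days.

51 days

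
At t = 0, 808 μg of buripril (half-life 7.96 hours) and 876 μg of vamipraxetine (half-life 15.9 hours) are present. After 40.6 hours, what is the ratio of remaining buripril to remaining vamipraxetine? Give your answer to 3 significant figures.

0.158

buripril: 808 × (1/2)^(40.6/7.96) = 808 × (1/2)^5.1005 ≈ 23.551 μg.
vamipraxetine: 876 × (1/2)^(40.6/15.9) = 876 × (1/2)^2.5535 ≈ 149.22 μg.
Ratio ≈ 23.551 / 149.22 ≈ 0.15782.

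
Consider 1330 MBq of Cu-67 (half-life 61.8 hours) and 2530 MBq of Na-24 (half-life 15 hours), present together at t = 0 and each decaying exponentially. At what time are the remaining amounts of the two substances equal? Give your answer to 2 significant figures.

18 hours

Set 1330·(1/2)^(t/61.8) = 2530·(1/2)^(t/15).
Taking log₂: log₂(1330/2530) = t·(1/61.8 − 1/15).
log₂(0.52569) = -0.92771; 1/61.8 − 1/15 = -0.050485.
t = -0.92771 / -0.050485 ≈ 18.376 hours.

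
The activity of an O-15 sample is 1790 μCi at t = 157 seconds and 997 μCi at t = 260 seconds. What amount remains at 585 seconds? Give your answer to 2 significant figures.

Over Δt = 260 − 157 = 103 seconds, the level fell by a factor of 1790/997 ≈ 1.7954.
n = log₂(1.7954) ≈ 0.84429 half-lives, so t½ = 103/0.84429 ≈ 122 seconds.
From t = 260 to t = 585: 997 × (1/2)^((585−260)/122) ≈ 157.3 μCi.

160 μCi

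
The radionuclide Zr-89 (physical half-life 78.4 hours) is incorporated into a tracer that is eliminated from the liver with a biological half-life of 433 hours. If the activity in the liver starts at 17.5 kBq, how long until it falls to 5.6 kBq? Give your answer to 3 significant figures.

109 hours

1/t_eff = 1/t_phys + 1/t_biol = 1/78.4 + 1/433 = 0.015065 per hour.
t_eff = 78.4 × 433 / (78.4 + 433) ≈ 66.381 hours.
n = log₂(17.5/5.6) ≈ 1.6439; t = 1.6439 × 66.381 ≈ 109.12 hours.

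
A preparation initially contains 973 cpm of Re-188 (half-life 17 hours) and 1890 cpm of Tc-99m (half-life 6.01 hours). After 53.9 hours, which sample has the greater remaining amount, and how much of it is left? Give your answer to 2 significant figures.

Re-188, 110 cpm

Re-188: 973 × (1/2)^3.1706 ≈ 108.06 cpm.
Tc-99m: 1890 × (1/2)^8.9684 ≈ 3.7732 cpm.
Re-188 has more remaining, at ≈ 108.06 cpm.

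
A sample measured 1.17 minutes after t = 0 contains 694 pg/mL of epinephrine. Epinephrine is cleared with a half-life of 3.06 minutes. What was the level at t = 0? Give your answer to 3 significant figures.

905 pg/mL

Number of half-lives elapsed: n = 1.17/3.06 ≈ 0.38235.
A₀ = A × 2^n = 694 × 2^0.38235 = 694 × 1.3035 ≈ 904.61 pg/mL.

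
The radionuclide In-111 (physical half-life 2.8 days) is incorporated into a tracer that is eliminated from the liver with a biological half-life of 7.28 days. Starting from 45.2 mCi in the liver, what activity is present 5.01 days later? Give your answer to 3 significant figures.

8.12 mCi

1/t_eff = 1/t_phys + 1/t_biol = 1/2.8 + 1/7.28 = 0.49451 per day.
t_eff = 2.8 × 7.28 / (2.8 + 7.28) ≈ 2.0222 days.
Remaining = 45.2 × (1/2)^(5.01/2.0222) = 45.2 × (1/2)^2.4775 ≈ 8.1161 mCi.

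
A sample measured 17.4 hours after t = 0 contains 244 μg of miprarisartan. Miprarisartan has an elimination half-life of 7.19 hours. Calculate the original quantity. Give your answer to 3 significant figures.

Number of half-lives elapsed: n = 17.4/7.19 ≈ 2.42.
A₀ = A × 2^n = 244 × 2^2.42 = 244 × 5.3518 ≈ 1305.8 μg.

1310 μg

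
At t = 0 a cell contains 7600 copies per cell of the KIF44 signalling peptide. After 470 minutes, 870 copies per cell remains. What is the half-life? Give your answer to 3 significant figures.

150 minutes

A/A₀ = 870/7600 ≈ 0.11447.
n = log₂(8.7356) ≈ 3.1269 half-lives elapsed in 470 minutes.
t½ = 470/3.1269 ≈ 150.31 minutes.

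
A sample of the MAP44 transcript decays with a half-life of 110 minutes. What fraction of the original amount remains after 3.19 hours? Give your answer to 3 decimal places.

3.19 hours = 191.4 minutes.
n = 191.4/110 ≈ 1.74 half-lives.
Fraction remaining = (1/2)^1.74 ≈ 0.29937.

0.299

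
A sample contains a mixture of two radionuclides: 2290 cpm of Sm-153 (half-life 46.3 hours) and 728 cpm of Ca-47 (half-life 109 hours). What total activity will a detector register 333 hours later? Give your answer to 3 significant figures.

Sm-153: 2290 × (1/2)^(333/46.3) = 2290 × (1/2)^7.1922 ≈ 15.659 cpm.
Ca-47: 728 × (1/2)^(333/109) = 728 × (1/2)^3.055 ≈ 87.593 cpm.
Total = 15.659 + 87.593 ≈ 103.25 cpm.

103 cpm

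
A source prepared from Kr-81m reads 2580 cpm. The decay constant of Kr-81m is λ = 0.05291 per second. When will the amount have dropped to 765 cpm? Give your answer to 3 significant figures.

t½ = ln 2 / λ = 0.69315 / 0.05291 ≈ 13.1 seconds.
Fraction remaining = 765/2580 ≈ 0.29651.
n = log₂(2580/765) = ln(3.3725)/ln 2 ≈ 1.7538 half-lives.
t = n × t½ = 1.7538 × 13.1 ≈ 22.976 seconds.

23.0 seconds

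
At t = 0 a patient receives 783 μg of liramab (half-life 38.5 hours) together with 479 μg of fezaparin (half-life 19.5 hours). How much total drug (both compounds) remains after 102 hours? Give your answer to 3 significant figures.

138 μg

liramab: 783 × (1/2)^(102/38.5) = 783 × (1/2)^2.6494 ≈ 124.8 μg.
fezaparin: 479 × (1/2)^(102/19.5) = 479 × (1/2)^5.2308 ≈ 12.756 μg.
Total = 124.8 + 12.756 ≈ 137.56 μg.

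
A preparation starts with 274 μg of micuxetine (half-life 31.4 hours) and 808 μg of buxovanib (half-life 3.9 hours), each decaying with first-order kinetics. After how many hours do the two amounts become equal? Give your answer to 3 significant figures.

Set 274·(1/2)^(t/31.4) = 808·(1/2)^(t/3.9).
Taking log₂: log₂(274/808) = t·(1/31.4 − 1/3.9).
log₂(0.33911) = -1.5602; 1/31.4 − 1/3.9 = -0.22456.
t = -1.5602 / -0.22456 ≈ 6.9476 hours.

6.95 hours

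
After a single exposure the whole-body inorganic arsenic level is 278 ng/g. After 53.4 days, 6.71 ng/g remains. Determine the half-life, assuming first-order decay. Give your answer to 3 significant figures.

9.94 days

A/A₀ = 6.71/278 ≈ 0.024137.
n = log₂(41.431) ≈ 5.3726 half-lives elapsed in 53.4 days.
t½ = 53.4/5.3726 ≈ 9.9393 days.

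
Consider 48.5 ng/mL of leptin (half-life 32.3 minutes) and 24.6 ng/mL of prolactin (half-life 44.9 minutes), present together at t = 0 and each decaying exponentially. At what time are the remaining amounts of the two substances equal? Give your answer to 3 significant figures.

113 minutes

Set 48.5·(1/2)^(t/32.3) = 24.6·(1/2)^(t/44.9).
Taking log₂: log₂(48.5/24.6) = t·(1/32.3 − 1/44.9).
log₂(1.9715) = 0.97933; 1/32.3 − 1/44.9 = 0.008688.
t = 0.97933 / 0.008688 ≈ 112.72 minutes.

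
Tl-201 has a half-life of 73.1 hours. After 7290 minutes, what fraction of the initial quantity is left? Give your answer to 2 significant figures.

7290 minutes = 121.5 hours.
n = 121.5/73.1 ≈ 1.6621 half-lives.
Fraction remaining = (1/2)^1.6621 ≈ 0.31598.

0.32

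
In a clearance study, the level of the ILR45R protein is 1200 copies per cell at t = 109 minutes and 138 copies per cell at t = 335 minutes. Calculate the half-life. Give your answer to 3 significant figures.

72.4 minutes

Over Δt = 335 − 109 = 226 minutes, the level fell by a factor of 1200/138 ≈ 8.6957.
n = log₂(8.6957) ≈ 3.1203 half-lives, so t½ = 226/3.1203 ≈ 72.429 minutes.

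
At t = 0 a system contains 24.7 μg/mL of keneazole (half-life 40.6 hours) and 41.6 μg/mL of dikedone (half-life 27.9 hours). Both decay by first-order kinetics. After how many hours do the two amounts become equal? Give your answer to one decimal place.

67.1 hours

Set 24.7·(1/2)^(t/40.6) = 41.6·(1/2)^(t/27.9).
Taking log₂: log₂(24.7/41.6) = t·(1/40.6 − 1/27.9).
log₂(0.59375) = -0.75207; 1/40.6 − 1/27.9 = -0.011212.
t = -0.75207 / -0.011212 ≈ 67.079 hours.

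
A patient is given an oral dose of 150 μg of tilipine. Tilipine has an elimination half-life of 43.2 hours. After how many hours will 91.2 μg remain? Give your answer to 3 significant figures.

31.0 hours

Fraction remaining = 91.2/150 ≈ 0.608.
n = log₂(150/91.2) = ln(1.6447)/ln 2 ≈ 0.71786 half-lives.
t = n × t½ = 0.71786 × 43.2 ≈ 31.011 hours.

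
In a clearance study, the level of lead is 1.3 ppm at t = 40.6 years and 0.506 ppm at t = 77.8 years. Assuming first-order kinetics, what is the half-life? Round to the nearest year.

27 years

Over Δt = 77.8 − 40.6 = 37.2 years, the level fell by a factor of 1.3/0.506 ≈ 2.5692.
n = log₂(2.5692) ≈ 1.3613 half-lives, so t½ = 37.2/1.3613 ≈ 27.327 years.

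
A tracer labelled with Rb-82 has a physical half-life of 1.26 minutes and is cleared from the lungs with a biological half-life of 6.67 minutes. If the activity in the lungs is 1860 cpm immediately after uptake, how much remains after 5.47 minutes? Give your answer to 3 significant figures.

52.0 cpm

1/t_eff = 1/t_phys + 1/t_biol = 1/1.26 + 1/6.67 = 0.94358 per minute.
t_eff = 1.26 × 6.67 / (1.26 + 6.67) ≈ 1.0598 minutes.
Remaining = 1860 × (1/2)^(5.47/1.0598) = 1860 × (1/2)^5.1614 ≈ 51.974 cpm.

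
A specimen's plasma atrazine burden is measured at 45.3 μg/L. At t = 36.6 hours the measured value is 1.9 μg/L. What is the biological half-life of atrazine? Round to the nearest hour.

A/A₀ = 1.9/45.3 ≈ 0.041943.
n = log₂(23.842) ≈ 4.5754 half-lives elapsed in 36.6 hours.
t½ = 36.6/4.5754 ≈ 7.9992 hours.

8 hours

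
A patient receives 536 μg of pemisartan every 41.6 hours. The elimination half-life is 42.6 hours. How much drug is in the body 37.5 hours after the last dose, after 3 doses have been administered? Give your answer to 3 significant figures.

The 3 doses were given 120.7, 79.1, 37.5 hours ago.
Total = 536·(1/2)^(120.7/42.6) + 536·(1/2)^(79.1/42.6) + 536·(1/2)^(37.5/42.6)
      = 75.205 + 147.98 + 291.19 ≈ 514.38 μg.

514 μg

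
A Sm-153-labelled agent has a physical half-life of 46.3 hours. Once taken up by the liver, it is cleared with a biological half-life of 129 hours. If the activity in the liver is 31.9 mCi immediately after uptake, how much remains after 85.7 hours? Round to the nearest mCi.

6 mCi

1/t_eff = 1/t_phys + 1/t_biol = 1/46.3 + 1/129 = 0.02935 per hour.
t_eff = 46.3 × 129 / (46.3 + 129) ≈ 34.071 hours.
Remaining = 31.9 × (1/2)^(85.7/34.071) = 31.9 × (1/2)^2.5153 ≈ 5.5796 mCi.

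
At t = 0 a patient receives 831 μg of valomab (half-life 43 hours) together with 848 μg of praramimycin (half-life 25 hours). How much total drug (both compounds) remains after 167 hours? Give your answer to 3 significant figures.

64.6 μg

valomab: 831 × (1/2)^(167/43) = 831 × (1/2)^3.8837 ≈ 56.297 μg.
praramimycin: 848 × (1/2)^(167/25) = 848 × (1/2)^6.68 ≈ 8.2702 μg.
Total = 56.297 + 8.2702 ≈ 64.567 μg.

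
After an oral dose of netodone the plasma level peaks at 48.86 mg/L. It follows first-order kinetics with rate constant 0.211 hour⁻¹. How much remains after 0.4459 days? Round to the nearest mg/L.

t½ = ln 2 / k = 0.69315 / 0.211 ≈ 3.2851 hours.
Convert the elapsed time: 0.4459 days = 10.7016 hours.
Number of half-lives: n = 10.7016/3.2851 ≈ 3.2577.
Remaining = 48.86 × (1/2)^3.2577 = 48.86 × 0.10456 ≈ 5.1086 mg/L.

5 mg/L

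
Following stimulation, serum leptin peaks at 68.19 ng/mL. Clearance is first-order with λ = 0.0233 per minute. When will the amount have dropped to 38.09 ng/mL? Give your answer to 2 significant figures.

t½ = ln 2 / λ = 0.69315 / 0.0233 ≈ 29.749 minutes.
Fraction remaining = 38.09/68.19 ≈ 0.55859.
n = log₂(68.19/38.09) = ln(1.7902)/ln 2 ≈ 0.84015 half-lives.
t = n × t½ = 0.84015 × 29.749 ≈ 24.993 minutes.

25 minutes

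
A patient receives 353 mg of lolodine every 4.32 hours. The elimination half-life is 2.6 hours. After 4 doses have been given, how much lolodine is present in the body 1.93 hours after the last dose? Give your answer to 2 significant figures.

The 4 doses were given 14.89, 10.57, 6.25, 1.93 hours ago.
Total = 353·(1/2)^(14.89/2.6) + 353·(1/2)^(10.57/2.6) + 353·(1/2)^(6.25/2.6) + 353·(1/2)^(1.93/2.6)
      = 6.665 + 21.085 + 66.703 + 211.02 ≈ 305.47 mg.

310 mg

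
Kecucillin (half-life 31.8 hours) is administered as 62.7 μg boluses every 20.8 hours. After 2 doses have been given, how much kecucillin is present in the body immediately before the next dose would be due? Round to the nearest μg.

65 μg

The 2 doses were given 41.6, 20.8 hours ago.
Total = 62.7·(1/2)^(41.6/31.8) + 62.7·(1/2)^(20.8/31.8)
      = 25.32 + 39.844 ≈ 65.165 μg.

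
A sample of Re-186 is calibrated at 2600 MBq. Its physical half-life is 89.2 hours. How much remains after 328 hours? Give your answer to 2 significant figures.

200 MBq

Number of half-lives: n = 328/89.2 ≈ 3.6771.
Remaining = 2600 × (1/2)^3.6771 = 2600 × 0.078176 ≈ 203.26 MBq.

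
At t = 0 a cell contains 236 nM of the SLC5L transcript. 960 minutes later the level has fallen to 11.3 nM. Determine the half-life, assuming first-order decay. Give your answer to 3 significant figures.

A/A₀ = 11.3/236 ≈ 0.047881.
n = log₂(20.885) ≈ 4.3844 half-lives elapsed in 960 minutes.
t½ = 960/4.3844 ≈ 218.96 minutes.

219 minutes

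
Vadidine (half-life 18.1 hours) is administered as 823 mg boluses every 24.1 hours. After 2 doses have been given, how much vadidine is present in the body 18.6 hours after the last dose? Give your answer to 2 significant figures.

The 2 doses were given 42.7, 18.6 hours ago.
Total = 823·(1/2)^(42.7/18.1) + 823·(1/2)^(18.6/18.1)
      = 160.41 + 403.7 ≈ 564.11 mg.

560 mg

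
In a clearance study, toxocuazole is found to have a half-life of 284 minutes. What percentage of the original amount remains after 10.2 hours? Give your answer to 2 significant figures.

10.2 hours = 612 minutes.
n = 612/284 ≈ 2.1549 half-lives.
Fraction remaining = (1/2)^2.1549 ≈ 0.22454, i.e. 22.454%.

22%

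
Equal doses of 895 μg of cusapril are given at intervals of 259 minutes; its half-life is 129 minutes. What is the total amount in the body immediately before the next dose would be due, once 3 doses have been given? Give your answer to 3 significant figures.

The 3 doses were given 777, 518, 259 minutes ago.
Total = 895·(1/2)^(777/129) + 895·(1/2)^(518/129) + 895·(1/2)^(259/129)
      = 13.761 + 55.34 + 222.55 ≈ 291.65 μg.

292 μg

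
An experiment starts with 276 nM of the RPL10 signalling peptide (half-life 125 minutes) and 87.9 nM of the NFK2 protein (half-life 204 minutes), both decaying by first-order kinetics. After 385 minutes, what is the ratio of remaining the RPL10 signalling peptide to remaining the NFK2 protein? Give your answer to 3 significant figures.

1.37

RPL10 signalling peptide: 276 × (1/2)^(385/125) = 276 × (1/2)^3.08 ≈ 32.639 nM.
NFK2 protein: 87.9 × (1/2)^(385/204) = 87.9 × (1/2)^1.8873 ≈ 23.761 nM.
Ratio ≈ 32.639 / 23.761 ≈ 1.3736.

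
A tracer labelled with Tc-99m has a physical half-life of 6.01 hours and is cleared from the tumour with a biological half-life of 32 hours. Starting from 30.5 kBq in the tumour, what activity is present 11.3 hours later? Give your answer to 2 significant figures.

1/t_eff = 1/t_phys + 1/t_biol = 1/6.01 + 1/32 = 0.19764 per hour.
t_eff = 6.01 × 32 / (6.01 + 32) ≈ 5.0597 hours.
Remaining = 30.5 × (1/2)^(11.3/5.0597) = 30.5 × (1/2)^2.2333 ≈ 6.4864 kBq.

6.5 kBq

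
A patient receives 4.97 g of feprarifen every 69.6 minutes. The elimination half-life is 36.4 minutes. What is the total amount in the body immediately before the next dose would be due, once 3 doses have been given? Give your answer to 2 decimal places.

The 3 doses were given 208.8, 139.2, 69.6 minutes ago.
Total = 4.97·(1/2)^(208.8/36.4) + 4.97·(1/2)^(139.2/36.4) + 4.97·(1/2)^(69.6/36.4)
      = 0.093233 + 0.35088 + 1.3206 ≈ 1.7647 g.

1.76 g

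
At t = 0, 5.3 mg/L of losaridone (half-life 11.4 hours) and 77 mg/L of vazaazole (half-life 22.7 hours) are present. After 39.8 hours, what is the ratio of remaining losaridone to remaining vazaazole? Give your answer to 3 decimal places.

losaridone: 5.3 × (1/2)^(39.8/11.4) = 5.3 × (1/2)^3.4912 ≈ 0.47132 mg/L.
vazaazole: 77 × (1/2)^(39.8/22.7) = 77 × (1/2)^1.7533 ≈ 22.84 mg/L.
Ratio ≈ 0.47132 / 22.84 ≈ 0.020636.

0.021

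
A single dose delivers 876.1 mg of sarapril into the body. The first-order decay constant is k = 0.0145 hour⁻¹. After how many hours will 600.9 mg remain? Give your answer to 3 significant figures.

26.0 hours

t½ = ln 2 / k = 0.69315 / 0.0145 ≈ 47.803 hours.
Fraction remaining = 600.9/876.1 ≈ 0.68588.
n = log₂(876.1/600.9) = ln(1.458)/ln 2 ≈ 0.54397 half-lives.
t = n × t½ = 0.54397 × 47.803 ≈ 26.004 hours.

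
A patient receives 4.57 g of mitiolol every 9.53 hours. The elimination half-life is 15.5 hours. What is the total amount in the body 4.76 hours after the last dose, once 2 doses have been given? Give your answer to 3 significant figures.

The 2 doses were given 14.29, 4.76 hours ago.
Total = 4.57·(1/2)^(14.29/15.5) + 4.57·(1/2)^(4.76/15.5)
      = 2.412 + 3.6938 ≈ 6.1058 g.

6.11 g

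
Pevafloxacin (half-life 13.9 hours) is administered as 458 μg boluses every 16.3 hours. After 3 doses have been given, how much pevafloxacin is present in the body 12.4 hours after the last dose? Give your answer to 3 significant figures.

405 μg

The 3 doses were given 45, 28.7, 12.4 hours ago.
Total = 458·(1/2)^(45/13.9) + 458·(1/2)^(28.7/13.9) + 458·(1/2)^(12.4/13.9)
      = 48.563 + 109.47 + 246.79 ≈ 404.82 μg.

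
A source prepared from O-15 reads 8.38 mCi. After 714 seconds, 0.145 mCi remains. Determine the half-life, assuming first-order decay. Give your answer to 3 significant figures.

122 seconds

A/A₀ = 0.145/8.38 ≈ 0.017303.
n = log₂(57.793) ≈ 5.8528 half-lives elapsed in 714 seconds.
t½ = 714/5.8528 ≈ 121.99 seconds.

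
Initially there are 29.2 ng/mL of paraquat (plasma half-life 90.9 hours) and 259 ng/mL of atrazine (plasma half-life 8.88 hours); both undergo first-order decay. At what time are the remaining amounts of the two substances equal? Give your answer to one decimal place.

Set 29.2·(1/2)^(t/90.9) = 259·(1/2)^(t/8.88).
Taking log₂: log₂(29.2/259) = t·(1/90.9 − 1/8.88).
log₂(0.11274) = -3.1489; 1/90.9 − 1/8.88 = -0.10161.
t = -3.1489 / -0.10161 ≈ 30.99 hours.

31.0 hours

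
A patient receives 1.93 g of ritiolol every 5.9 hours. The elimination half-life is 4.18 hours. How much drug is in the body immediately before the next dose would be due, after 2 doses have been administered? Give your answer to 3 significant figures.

The 2 doses were given 11.8, 5.9 hours ago.
Total = 1.93·(1/2)^(11.8/4.18) + 1.93·(1/2)^(5.9/4.18)
      = 0.27275 + 0.72554 ≈ 0.99828 g.

0.998 g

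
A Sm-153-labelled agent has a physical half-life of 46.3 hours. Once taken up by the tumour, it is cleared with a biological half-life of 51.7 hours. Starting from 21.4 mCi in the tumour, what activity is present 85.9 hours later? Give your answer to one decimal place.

1.9 mCi

1/t_eff = 1/t_phys + 1/t_biol = 1/46.3 + 1/51.7 = 0.040941 per hour.
t_eff = 46.3 × 51.7 / (46.3 + 51.7) ≈ 24.426 hours.
Remaining = 21.4 × (1/2)^(85.9/24.426) = 21.4 × (1/2)^3.5168 ≈ 1.8696 mCi.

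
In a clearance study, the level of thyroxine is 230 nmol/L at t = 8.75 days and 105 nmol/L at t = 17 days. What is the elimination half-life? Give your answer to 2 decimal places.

Over Δt = 17 − 8.75 = 8.25 days, the level fell by a factor of 230/105 ≈ 2.1905.
n = log₂(2.1905) ≈ 1.1312 half-lives, so t½ = 8.25/1.1312 ≈ 7.2929 days.

7.29 days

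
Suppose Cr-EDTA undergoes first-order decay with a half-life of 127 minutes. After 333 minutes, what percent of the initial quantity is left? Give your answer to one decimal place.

16.2%

n = 333/127 ≈ 2.622 half-lives.
Fraction remaining = (1/2)^2.622 ≈ 0.16244, i.e. 16.244%.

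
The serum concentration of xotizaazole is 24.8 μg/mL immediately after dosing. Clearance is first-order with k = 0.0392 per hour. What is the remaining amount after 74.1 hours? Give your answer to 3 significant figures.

1.36 μg/mL

t½ = ln 2 / k = 0.69315 / 0.0392 ≈ 17.682 hours.
Number of half-lives: n = 74.1/17.682 ≈ 4.1906.
Remaining = 24.8 × (1/2)^4.1906 = 24.8 × 0.054764 ≈ 1.3582 μg/mL.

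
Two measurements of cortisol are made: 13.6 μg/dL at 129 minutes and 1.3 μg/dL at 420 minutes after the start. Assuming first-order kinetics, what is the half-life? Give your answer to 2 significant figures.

Over Δt = 420 − 129 = 291 minutes, the level fell by a factor of 13.6/1.3 ≈ 10.462.
n = log₂(10.462) ≈ 3.387 half-lives, so t½ = 291/3.387 ≈ 85.916 minutes.

86 minutes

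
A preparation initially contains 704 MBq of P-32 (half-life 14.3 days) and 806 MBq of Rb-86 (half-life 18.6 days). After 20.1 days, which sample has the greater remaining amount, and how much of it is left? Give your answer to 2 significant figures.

Rb-86, 380 MBq

P-32: 704 × (1/2)^1.4056 ≈ 265.73 MBq.
Rb-86: 806 × (1/2)^1.0806 ≈ 381.09 MBq.
Rb-86 has more remaining, at ≈ 381.09 MBq.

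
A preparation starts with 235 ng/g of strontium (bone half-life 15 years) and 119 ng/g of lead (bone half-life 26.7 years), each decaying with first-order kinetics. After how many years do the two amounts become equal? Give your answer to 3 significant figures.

Set 235·(1/2)^(t/15) = 119·(1/2)^(t/26.7).
Taking log₂: log₂(235/119) = t·(1/15 − 1/26.7).
log₂(1.9748) = 0.9817; 1/15 − 1/26.7 = 0.029213.
t = 0.9817 / 0.029213 ≈ 33.604 years.

33.6 years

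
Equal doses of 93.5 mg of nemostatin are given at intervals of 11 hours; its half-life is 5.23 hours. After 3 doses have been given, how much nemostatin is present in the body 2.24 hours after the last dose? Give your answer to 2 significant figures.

89 mg

The 3 doses were given 24.24, 13.24, 2.24 hours ago.
Total = 93.5·(1/2)^(24.24/5.23) + 93.5·(1/2)^(13.24/5.23) + 93.5·(1/2)^(2.24/5.23)
      = 3.7636 + 16.171 + 69.483 ≈ 89.418 mg.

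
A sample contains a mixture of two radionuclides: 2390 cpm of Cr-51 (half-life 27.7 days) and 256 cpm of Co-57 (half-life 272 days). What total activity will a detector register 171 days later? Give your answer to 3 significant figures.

Cr-51: 2390 × (1/2)^(171/27.7) = 2390 × (1/2)^6.1733 ≈ 33.117 cpm.
Co-57: 256 × (1/2)^(171/272) = 256 × (1/2)^0.62868 ≈ 165.57 cpm.
Total = 33.117 + 165.57 ≈ 198.69 cpm.

199 cpm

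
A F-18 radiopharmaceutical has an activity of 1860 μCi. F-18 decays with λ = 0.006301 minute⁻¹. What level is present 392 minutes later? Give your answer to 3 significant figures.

t½ = ln 2 / λ = 0.69315 / 0.006301 ≈ 110.01 minutes.
Number of half-lives: n = 392/110.01 ≈ 3.5634.
Remaining = 1860 × (1/2)^3.5634 = 1860 × 0.084586 ≈ 157.33 μCi.

157 μCi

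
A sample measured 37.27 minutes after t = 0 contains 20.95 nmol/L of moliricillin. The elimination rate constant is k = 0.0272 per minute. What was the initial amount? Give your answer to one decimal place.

57.7 nmol/L

t½ = ln 2 / k = 0.69315 / 0.0272 ≈ 25.483 minutes.
Number of half-lives elapsed: n = 37.27/25.483 ≈ 1.4625.
A₀ = A × 2^n = 20.95 × 2^1.4625 = 20.95 × 2.7559 ≈ 57.736 nmol/L.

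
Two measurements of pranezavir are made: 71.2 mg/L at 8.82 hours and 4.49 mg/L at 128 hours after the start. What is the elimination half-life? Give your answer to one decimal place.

29.9 hours

Over Δt = 128 − 8.82 = 119.18 hours, the level fell by a factor of 71.2/4.49 ≈ 15.857.
n = log₂(15.857) ≈ 3.9871 half-lives, so t½ = 119.18/3.9871 ≈ 29.891 hours.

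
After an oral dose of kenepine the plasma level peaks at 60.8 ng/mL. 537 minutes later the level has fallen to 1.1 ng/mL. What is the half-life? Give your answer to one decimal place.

A/A₀ = 1.1/60.8 ≈ 0.018092.
n = log₂(55.273) ≈ 5.7885 half-lives elapsed in 537 minutes.
t½ = 537/5.7885 ≈ 92.77 minutes.

92.8 minutes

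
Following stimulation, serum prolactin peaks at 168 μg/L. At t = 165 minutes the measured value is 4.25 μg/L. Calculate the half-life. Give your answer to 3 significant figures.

31.1 minutes

A/A₀ = 4.25/168 ≈ 0.025298.
n = log₂(39.529) ≈ 5.3049 half-lives elapsed in 165 minutes.
t½ = 165/5.3049 ≈ 31.104 minutes.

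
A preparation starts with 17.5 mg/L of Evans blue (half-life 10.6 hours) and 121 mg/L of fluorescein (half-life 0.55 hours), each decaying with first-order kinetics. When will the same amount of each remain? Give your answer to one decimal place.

Set 17.5·(1/2)^(t/10.6) = 121·(1/2)^(t/0.55).
Taking log₂: log₂(17.5/121) = t·(1/10.6 − 1/0.55).
log₂(0.14463) = -2.7896; 1/10.6 − 1/0.55 = -1.7238.
t = -2.7896 / -1.7238 ≈ 1.6182 hours.

1.6 hours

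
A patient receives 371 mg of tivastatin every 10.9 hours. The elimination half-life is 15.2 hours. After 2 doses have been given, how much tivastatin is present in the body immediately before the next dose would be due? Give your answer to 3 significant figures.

The 2 doses were given 21.8, 10.9 hours ago.
Total = 371·(1/2)^(21.8/15.2) + 371·(1/2)^(10.9/15.2)
      = 137.29 + 225.69 ≈ 362.97 mg.

363 mg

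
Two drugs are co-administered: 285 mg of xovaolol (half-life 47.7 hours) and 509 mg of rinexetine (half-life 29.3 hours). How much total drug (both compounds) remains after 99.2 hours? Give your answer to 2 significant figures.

xovaolol: 285 × (1/2)^(99.2/47.7) = 285 × (1/2)^2.0797 ≈ 67.422 mg.
rinexetine: 509 × (1/2)^(99.2/29.3) = 509 × (1/2)^3.3857 ≈ 48.7 mg.
Total = 67.422 + 48.7 ≈ 116.12 mg.

120 mg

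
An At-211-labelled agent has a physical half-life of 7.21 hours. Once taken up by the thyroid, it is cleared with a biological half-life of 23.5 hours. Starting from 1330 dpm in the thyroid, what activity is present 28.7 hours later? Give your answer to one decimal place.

36.1 dpm

1/t_eff = 1/t_phys + 1/t_biol = 1/7.21 + 1/23.5 = 0.18125 per hour.
t_eff = 7.21 × 23.5 / (7.21 + 23.5) ≈ 5.5173 hours.
Remaining = 1330 × (1/2)^(28.7/5.5173) = 1330 × (1/2)^5.2019 ≈ 36.136 dpm.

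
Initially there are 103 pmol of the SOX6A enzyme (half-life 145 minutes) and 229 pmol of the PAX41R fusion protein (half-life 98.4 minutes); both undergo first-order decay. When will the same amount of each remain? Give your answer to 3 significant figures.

Set 103·(1/2)^(t/145) = 229·(1/2)^(t/98.4).
Taking log₂: log₂(103/229) = t·(1/145 − 1/98.4).
log₂(0.44978) = -1.1527; 1/145 − 1/98.4 = -0.003266.
t = -1.1527 / -0.003266 ≈ 352.93 minutes.

353 minutes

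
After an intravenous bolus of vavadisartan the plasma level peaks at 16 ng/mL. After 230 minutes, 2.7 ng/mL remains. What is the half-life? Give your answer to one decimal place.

A/A₀ = 2.7/16 ≈ 0.16875.
n = log₂(5.9259) ≈ 2.567 half-lives elapsed in 230 minutes.
t½ = 230/2.567 ≈ 89.597 minutes.

89.6 minutes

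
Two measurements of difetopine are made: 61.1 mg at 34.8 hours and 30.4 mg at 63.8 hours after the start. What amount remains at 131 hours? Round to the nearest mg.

Over Δt = 63.8 − 34.8 = 29 hours, the level fell by a factor of 61.1/30.4 ≈ 2.0099.
n = log₂(2.0099) ≈ 1.0071 half-lives, so t½ = 29/1.0071 ≈ 28.796 hours.
From t = 63.8 to t = 131: 30.4 × (1/2)^((131−63.8)/28.796) ≈ 6.0306 mg.

6 mg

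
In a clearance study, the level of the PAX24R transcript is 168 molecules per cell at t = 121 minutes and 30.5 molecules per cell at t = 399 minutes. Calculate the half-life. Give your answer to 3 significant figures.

Over Δt = 399 − 121 = 278 minutes, the level fell by a factor of 168/30.5 ≈ 5.5082.
n = log₂(5.5082) ≈ 2.4616 half-lives, so t½ = 278/2.4616 ≈ 112.94 minutes.

113 minutes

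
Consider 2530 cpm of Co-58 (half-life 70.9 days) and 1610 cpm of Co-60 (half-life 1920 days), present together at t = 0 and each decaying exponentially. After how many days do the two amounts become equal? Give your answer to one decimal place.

48.0 days

Set 2530·(1/2)^(t/70.9) = 1610·(1/2)^(t/1920).
Taking log₂: log₂(2530/1610) = t·(1/70.9 − 1/1920).
log₂(1.5714) = 0.65208; 1/70.9 − 1/1920 = 0.013584.
t = 0.65208 / 0.013584 ≈ 48.005 days.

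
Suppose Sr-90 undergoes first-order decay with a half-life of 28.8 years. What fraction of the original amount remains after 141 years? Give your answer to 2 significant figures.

n = 141/28.8 ≈ 4.8958 half-lives.
Fraction remaining = (1/2)^4.8958 ≈ 0.03359.

0.034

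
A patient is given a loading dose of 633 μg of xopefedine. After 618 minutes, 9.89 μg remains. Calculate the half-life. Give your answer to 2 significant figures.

A/A₀ = 9.89/633 ≈ 0.015624.
n = log₂(64.004) ≈ 6.0001 half-lives elapsed in 618 minutes.
t½ = 618/6.0001 ≈ 103 minutes.

100 minutes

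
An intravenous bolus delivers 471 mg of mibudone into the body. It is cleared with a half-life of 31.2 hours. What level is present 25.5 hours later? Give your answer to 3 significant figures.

267 mg

Number of half-lives: n = 25.5/31.2 ≈ 0.81731.
Remaining = 471 × (1/2)^0.81731 = 471 × 0.5675 ≈ 267.29 mg.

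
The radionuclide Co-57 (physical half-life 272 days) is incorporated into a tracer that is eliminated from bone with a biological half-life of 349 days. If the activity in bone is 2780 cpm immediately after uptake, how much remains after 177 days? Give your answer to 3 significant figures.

1250 cpm

1/t_eff = 1/t_phys + 1/t_biol = 1/272 + 1/349 = 0.0065418 per day.
t_eff = 272 × 349 / (272 + 349) ≈ 152.86 days.
Remaining = 2780 × (1/2)^(177/152.86) = 2780 × (1/2)^1.1579 ≈ 1245.9 cpm.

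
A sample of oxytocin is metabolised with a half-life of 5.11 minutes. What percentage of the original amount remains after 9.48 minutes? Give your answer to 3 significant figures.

27.6%

n = 9.48/5.11 ≈ 1.8552 half-lives.
Fraction remaining = (1/2)^1.8552 ≈ 0.2764, i.e. 27.64%.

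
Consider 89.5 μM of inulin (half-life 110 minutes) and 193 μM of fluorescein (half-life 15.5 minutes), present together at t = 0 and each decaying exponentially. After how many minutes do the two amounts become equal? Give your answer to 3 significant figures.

Set 89.5·(1/2)^(t/110) = 193·(1/2)^(t/15.5).
Taking log₂: log₂(89.5/193) = t·(1/110 − 1/15.5).
log₂(0.46373) = -1.1086; 1/110 − 1/15.5 = -0.055425.
t = -1.1086 / -0.055425 ≈ 20.002 minutes.

20.0 minutes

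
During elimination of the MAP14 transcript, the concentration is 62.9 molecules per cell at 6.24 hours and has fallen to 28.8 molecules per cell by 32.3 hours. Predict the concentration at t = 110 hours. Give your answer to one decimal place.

2.8 molecules per cell

Over Δt = 32.3 − 6.24 = 26.06 hours, the level fell by a factor of 62.9/28.8 ≈ 2.184.
n = log₂(2.184) ≈ 1.127 half-lives, so t½ = 26.06/1.127 ≈ 23.124 hours.
From t = 32.3 to t = 110: 28.8 × (1/2)^((110−32.3)/23.124) ≈ 2.8046 molecules per cell.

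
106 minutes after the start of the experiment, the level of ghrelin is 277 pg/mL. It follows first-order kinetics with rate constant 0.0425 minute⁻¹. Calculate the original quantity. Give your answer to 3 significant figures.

t½ = ln 2 / λ = 0.69315 / 0.0425 ≈ 16.309 minutes.
Number of half-lives elapsed: n = 106/16.309 ≈ 6.4993.
A₀ = A × 2^n = 277 × 2^6.4993 = 277 × 90.468 ≈ 25060 pg/mL.

25100 pg/mL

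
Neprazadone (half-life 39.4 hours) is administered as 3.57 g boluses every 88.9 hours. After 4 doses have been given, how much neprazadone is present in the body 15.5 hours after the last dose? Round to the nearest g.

The 4 doses were given 282.2, 193.3, 104.4, 15.5 hours ago.
Total = 3.57·(1/2)^(282.2/39.4) + 3.57·(1/2)^(193.3/39.4) + 3.57·(1/2)^(104.4/39.4) + 3.57·(1/2)^(15.5/39.4)
      = 0.024921 + 0.11907 + 0.56887 + 2.718 ≈ 3.4308 g.

3 g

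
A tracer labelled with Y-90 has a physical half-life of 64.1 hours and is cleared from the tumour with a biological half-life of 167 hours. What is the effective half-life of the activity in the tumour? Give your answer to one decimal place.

46.3 hours

1/t_eff = 1/t_phys + 1/t_biol = 1/64.1 + 1/167 = 0.021589 per hour.
t_eff = 64.1 × 167 / (64.1 + 167) ≈ 46.321 hours.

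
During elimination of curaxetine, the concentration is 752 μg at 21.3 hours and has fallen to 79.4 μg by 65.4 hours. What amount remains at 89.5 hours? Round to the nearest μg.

23 μg

Over Δt = 65.4 − 21.3 = 44.1 hours, the level fell by a factor of 752/79.4 ≈ 9.471.
n = log₂(9.471) ≈ 3.2435 half-lives, so t½ = 44.1/3.2435 ≈ 13.596 hours.
From t = 65.4 to t = 89.5: 79.4 × (1/2)^((89.5−65.4)/13.596) ≈ 23.24 μg.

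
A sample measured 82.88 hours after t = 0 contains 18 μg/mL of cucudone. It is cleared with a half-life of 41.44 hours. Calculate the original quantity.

72 μg/mL

Number of half-lives elapsed: n = 82.88/41.44 ≈ 2.
A₀ = A × 2^n = 18 × 2^2 = 18 × 4 ≈ 72 μg/mL.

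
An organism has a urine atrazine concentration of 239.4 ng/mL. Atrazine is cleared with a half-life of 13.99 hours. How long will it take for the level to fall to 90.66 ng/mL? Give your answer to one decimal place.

Fraction remaining = 90.66/239.4 ≈ 0.3787.
n = log₂(239.4/90.66) = ln(2.6406)/ln 2 ≈ 1.4009 half-lives.
t = n × t½ = 1.4009 × 13.99 ≈ 19.598 hours.

19.6 hours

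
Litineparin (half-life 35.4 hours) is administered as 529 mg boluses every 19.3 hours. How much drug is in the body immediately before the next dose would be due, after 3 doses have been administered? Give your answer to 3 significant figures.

781 mg

The 3 doses were given 57.9, 38.6, 19.3 hours ago.
Total = 529·(1/2)^(57.9/35.4) + 529·(1/2)^(38.6/35.4) + 529·(1/2)^(19.3/35.4)
      = 170.25 + 248.44 + 362.52 ≈ 781.21 mg.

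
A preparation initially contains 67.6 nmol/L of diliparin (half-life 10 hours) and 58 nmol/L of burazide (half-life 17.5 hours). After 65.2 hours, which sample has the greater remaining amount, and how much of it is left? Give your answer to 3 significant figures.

diliparin: 67.6 × (1/2)^6.52 ≈ 0.7366 nmol/L.
burazide: 58 × (1/2)^3.7257 ≈ 4.3841 nmol/L.
Burazide has more remaining, at ≈ 4.3841 nmol/L.

burazide, 4.38 nmol/L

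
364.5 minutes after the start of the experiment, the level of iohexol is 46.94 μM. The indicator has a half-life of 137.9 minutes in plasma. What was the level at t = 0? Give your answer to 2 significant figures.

290 μM

Number of half-lives elapsed: n = 364.5/137.9 ≈ 2.6432.
A₀ = A × 2^n = 46.94 × 2^2.6432 = 46.94 × 6.2472 ≈ 293.25 μM.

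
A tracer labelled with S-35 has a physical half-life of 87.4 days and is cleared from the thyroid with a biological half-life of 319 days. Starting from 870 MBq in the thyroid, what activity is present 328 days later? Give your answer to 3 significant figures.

1/t_eff = 1/t_phys + 1/t_biol = 1/87.4 + 1/319 = 0.014576 per day.
t_eff = 87.4 × 319 / (87.4 + 319) ≈ 68.604 days.
Remaining = 870 × (1/2)^(328/68.604) = 870 × (1/2)^4.7811 ≈ 31.643 MBq.

31.6 MBq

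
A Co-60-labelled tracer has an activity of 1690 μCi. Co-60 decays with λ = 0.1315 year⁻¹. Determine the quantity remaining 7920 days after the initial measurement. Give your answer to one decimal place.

t½ = ln 2 / λ = 0.69315 / 0.1315 ≈ 5.2711 years.
Convert the elapsed time: 7920 days = 21.6986 years.
Number of half-lives: n = 21.6986/5.2711 ≈ 4.1165.
Remaining = 1690 × (1/2)^4.1165 = 1690 × 0.05765 ≈ 97.428 μCi.

97.4 μCi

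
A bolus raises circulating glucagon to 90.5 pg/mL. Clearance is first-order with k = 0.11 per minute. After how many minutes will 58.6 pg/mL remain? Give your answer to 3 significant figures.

3.95 minutes

t½ = ln 2 / k = 0.69315 / 0.11 ≈ 6.3013 minutes.
Fraction remaining = 58.6/90.5 ≈ 0.64751.
n = log₂(90.5/58.6) = ln(1.5444)/ln 2 ≈ 0.62702 half-lives.
t = n × t½ = 0.62702 × 6.3013 ≈ 3.951 minutes.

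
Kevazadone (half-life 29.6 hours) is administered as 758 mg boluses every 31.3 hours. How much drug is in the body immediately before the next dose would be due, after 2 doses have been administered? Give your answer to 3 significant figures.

539 mg

The 2 doses were given 62.6, 31.3 hours ago.
Total = 758·(1/2)^(62.6/29.6) + 758·(1/2)^(31.3/29.6)
      = 175 + 364.21 ≈ 539.21 mg.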